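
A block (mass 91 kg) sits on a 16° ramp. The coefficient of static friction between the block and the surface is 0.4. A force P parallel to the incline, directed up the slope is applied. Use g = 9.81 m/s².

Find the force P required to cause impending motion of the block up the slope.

At impending motion up the slope, friction acts down-slope at its limit: f = μ_s N.
P is parallel to the surface, so N = m g cos θ = 858 N.
Along the incline: P = m g sin θ + μ_s N = 246 + 0.4×858 = 589 N.

P ≈ 589 N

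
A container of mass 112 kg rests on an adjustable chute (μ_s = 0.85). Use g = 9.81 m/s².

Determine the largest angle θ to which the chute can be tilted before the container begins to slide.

θ_max ≈ 40.4°

At the slip threshold, m g sin θ = μ_s · m g cos θ, so tan θ = μ_s.
θ_max = arctan(0.85) = 40.4°.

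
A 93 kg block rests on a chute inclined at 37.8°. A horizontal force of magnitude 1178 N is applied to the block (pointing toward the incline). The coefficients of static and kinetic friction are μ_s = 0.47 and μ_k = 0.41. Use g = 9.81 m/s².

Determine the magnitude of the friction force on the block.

Resolve perpendicular to the incline: N = m g cos θ + P sin θ = 93×9.81×cos 37.8° + 1178×sin 37.8° = 1443 N.
Parallel to the incline: P cos θ − m g sin θ = 930.8 − 559.2 = 371.6 N; the friction needed to balance this is 371.6 N acting down the slope.
The limit of static friction is μ_s N = 678.2 N.
Since 371.6 N is within the 678.2 N limit, the block stays put and friction is exactly 372 N.

f ≈ 372 N (down the incline)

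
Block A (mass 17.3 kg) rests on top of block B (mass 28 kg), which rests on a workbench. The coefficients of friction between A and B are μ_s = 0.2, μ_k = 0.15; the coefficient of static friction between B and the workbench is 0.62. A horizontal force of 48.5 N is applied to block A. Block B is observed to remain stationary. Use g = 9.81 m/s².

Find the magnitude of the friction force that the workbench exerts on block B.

The normal force B exerts on A is simply A's weight, N₁ = 169.7 N.
So the A–B interface can sustain at most μ_s N₁ = 33.94 N of static friction.
P = 48.5 N exceeds that limit, so A slips over B and the interface friction becomes kinetic: f₁ = μ_k N₁ = 0.15×169.7 = 25.5 N.
B experiences an equal 25.5 N forward from A (third law). B is in equilibrium, so the floor supplies f₂ = 25.5 N of static friction (limit μ_s(m_A+m_B)g = 275.5 N, not exceeded).

f ≈ 25.5 N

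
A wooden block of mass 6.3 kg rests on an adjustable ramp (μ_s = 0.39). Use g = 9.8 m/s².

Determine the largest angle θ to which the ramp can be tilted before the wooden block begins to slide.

At the slip threshold, m g sin θ = μ_s · m g cos θ, so tan θ = μ_s.
θ_max = arctan(0.39) = 21.3°.

θ_max ≈ 21.3°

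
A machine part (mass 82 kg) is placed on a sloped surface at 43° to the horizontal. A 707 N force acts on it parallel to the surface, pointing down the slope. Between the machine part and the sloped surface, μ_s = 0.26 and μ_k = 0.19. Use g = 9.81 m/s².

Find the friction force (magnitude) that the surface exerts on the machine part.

The normal reaction is N = m g cos θ = 588.3 N.
The friction needed for equilibrium is m g sin θ + P = 548.6 + 707 = 1256 N, measured positive up-slope.
Static friction can supply at most μ_s N = 153 N.
|1256| exceeds 153 N, so the machine part slips down-slope; friction is kinetic, f = μ_k N = 0.19×588.3 = 112 N.

f ≈ 112 N (up the incline)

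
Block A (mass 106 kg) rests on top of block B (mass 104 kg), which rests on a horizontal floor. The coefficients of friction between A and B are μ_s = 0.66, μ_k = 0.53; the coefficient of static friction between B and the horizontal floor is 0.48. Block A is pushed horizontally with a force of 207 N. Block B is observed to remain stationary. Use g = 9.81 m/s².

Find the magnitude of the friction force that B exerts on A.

Between the blocks, N₁ = m_A g = 1040 N.
So the A–B interface can sustain at most μ_s N₁ = 686.3 N of static friction.
P = 207 N is within that limit, so A and B move together (both at rest); the A–B friction is simply f₁ = P = 207 N.
B experiences an equal 207 N forward from A (third law). B is in equilibrium, so the floor supplies f₂ = 207 N of static friction (limit μ_s(m_A+m_B)g = 988.8 N, not exceeded).

f ≈ 207 N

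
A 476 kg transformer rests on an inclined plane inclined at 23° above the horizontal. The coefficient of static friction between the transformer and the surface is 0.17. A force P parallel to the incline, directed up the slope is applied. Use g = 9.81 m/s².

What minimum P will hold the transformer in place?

P_min ≈ 1090 N

The transformer tends to slide down (tan θ > μ_s), so at the point of impending slip friction acts up-slope at its limit: f = μ_s N.
P is parallel to the surface, so N = m g cos θ = 4300 N.
Along the incline: P + μ_s N = m g sin θ, so P = 1820 − 0.17×4300 = 1090 N.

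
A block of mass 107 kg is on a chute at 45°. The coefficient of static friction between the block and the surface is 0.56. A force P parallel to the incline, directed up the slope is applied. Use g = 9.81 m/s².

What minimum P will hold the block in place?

P_min ≈ 327 N

The block tends to slide down (tan θ > μ_s), so at the point of impending slip friction acts up-slope at its limit: f = μ_s N.
P is parallel to the surface, so N = m g cos θ = 742 N.
Along the incline: P + μ_s N = m g sin θ, so P = 742 − 0.56×742 = 327 N.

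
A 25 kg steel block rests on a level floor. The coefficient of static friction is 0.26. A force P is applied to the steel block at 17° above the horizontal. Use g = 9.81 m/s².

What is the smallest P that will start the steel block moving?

P ≈ 61.8 N

N = m g − P sin α (the pull lifts the steel block).
At impending slip, P cos α = μ_s N = μ_s (m g − P sin α).
Solving: P (cos α + μ_s sin α) = μ_s m g → P = 0.26×245/(cos 17° + 0.26 sin 17°) = 63.8/1.032 = 61.8 N.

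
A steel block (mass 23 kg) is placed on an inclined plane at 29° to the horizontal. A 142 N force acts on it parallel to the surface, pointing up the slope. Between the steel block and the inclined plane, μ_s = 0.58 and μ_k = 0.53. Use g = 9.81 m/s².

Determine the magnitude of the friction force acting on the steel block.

f ≈ 32.6 N (down the incline)

Normal force: N = m g cos θ = 23 × 9.81 × cos 29° = 197.3 N.
The friction needed for equilibrium is m g sin θ − P = 109.4 − 142 = -32.61 N, measured positive up-slope.
Maximum static friction available: μ_s N = 0.58 × 197.3 = 114.5 N.
Since |-32.61| ≤ 114.5 N, the steel block remains in static equilibrium and friction takes exactly the required value.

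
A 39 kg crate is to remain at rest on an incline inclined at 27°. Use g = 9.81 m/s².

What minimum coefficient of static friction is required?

μ_s,min ≈ 0.51

At the slip threshold m g sin θ = μ_s m g cos θ, so μ_s,min = tan θ.
μ_s,min = tan 27° = 0.51.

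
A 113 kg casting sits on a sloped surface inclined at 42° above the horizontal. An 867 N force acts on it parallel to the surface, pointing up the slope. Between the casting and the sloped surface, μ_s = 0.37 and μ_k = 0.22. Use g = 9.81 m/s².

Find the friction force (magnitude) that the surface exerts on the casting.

The normal reaction is N = m g cos θ = 823.8 N.
The friction needed for equilibrium is m g sin θ − P = 741.8 − 867 = -125.2 N, measured positive up-slope.
Maximum static friction available: μ_s N = 0.37 × 823.8 = 304.8 N.
Since |-125.2| ≤ 304.8 N, static friction is sufficient; f equals the required value, not μ_s N.

f ≈ 125 N (down the incline)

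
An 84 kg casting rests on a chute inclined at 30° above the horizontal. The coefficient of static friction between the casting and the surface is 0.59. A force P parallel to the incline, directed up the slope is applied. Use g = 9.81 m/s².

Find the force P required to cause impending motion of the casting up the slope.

P ≈ 833 N

At impending motion up the slope, friction acts down-slope at its limit: f = μ_s N.
P is parallel to the surface, so N = m g cos θ = 714 N.
Along the incline: P = m g sin θ + μ_s N = 412 + 0.59×714 = 833 N.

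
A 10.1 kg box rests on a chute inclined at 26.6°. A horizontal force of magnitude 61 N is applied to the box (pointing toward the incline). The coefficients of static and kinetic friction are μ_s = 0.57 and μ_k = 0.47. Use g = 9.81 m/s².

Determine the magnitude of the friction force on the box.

The horizontal push has a component P sin θ into the surface, so N = m g cos θ + P sin θ = 88.59 + 27.31 = 115.9 N.
Along the incline, the net driving force (taking up-slope positive) is P cos θ − m g sin θ = 54.54 − 44.36 = 10.18 N, so equilibrium requires friction f = -10.18 N (down-slope).
The limit of static friction is μ_s N = 66.07 N.
Since 10.18 N is within the 66.07 N limit, the box stays put and friction is exactly 10.2 N.

f ≈ 10.2 N (down the incline)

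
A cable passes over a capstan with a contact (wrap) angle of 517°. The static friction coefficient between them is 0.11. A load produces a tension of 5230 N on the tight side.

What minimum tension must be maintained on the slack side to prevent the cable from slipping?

T_min ≈ 1940 N

Capstan equation at impending slip: T_tight/T_slack = e^{μβ}.
β = 517° = 9.023 rad; e^{μβ} = e^{0.11×9.023} = 2.698.
T_slack = T_tight / e^{μβ} = 5230 / 2.698 = 1940 N.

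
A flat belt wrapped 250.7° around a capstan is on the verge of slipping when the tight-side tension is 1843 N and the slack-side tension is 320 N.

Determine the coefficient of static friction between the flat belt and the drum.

T₂/T₁ = e^{μβ} → μ = ln(T₂/T₁)/β.
β = 250.7° = 4.376 rad.
μ = ln(1843/320)/4.376 = ln(5.759)/4.376 = 0.4.

μ ≈ 0.4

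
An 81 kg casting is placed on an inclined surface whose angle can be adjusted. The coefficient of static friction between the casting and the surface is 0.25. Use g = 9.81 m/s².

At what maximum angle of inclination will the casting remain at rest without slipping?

θ_max ≈ 14°

At the slip threshold, m g sin θ = μ_s · m g cos θ, so tan θ = μ_s.
θ_max = arctan(0.25) = 14°.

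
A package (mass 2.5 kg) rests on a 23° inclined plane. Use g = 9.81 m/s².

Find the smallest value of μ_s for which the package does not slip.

At the slip threshold m g sin θ = μ_s m g cos θ, so μ_s,min = tan θ.
μ_s,min = tan 23° = 0.424.

μ_s,min ≈ 0.424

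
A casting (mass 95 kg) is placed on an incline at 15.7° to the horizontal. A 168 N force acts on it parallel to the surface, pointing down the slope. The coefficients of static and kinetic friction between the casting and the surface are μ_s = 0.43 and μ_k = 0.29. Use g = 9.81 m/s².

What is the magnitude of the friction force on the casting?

The normal reaction is N = m g cos θ = 897.2 N.
Parallel to the incline, ΣF = 0 gives f = m g sin θ + P = 252.2 + 168 = 420.2 N (up-slope positive).
The static-friction ceiling is μ_s N = 0.43 × 897.2 = 385.8 N.
|420.2| exceeds 385.8 N, so the casting slips down-slope; friction is kinetic, f = μ_k N = 0.29×897.2 = 260 N.

f ≈ 260 N (up the incline)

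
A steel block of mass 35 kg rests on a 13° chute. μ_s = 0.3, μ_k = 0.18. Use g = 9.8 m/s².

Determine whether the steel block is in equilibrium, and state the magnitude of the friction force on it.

N = m g cos θ = 334 N.
Down-slope weight component: m g sin θ = 77.2 N.
μ_s N = 100 N.
77.2 ≤ 100 N, so it stays put; friction = 77.2 N.

f ≈ 77.2 N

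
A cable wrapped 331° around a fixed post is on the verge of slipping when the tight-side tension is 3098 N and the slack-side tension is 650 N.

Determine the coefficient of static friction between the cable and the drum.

T₂/T₁ = e^{μβ} → μ = ln(T₂/T₁)/β.
β = 331° = 5.777 rad.
μ = ln(3098/650)/5.777 = ln(4.766)/5.777 = 0.27.

μ ≈ 0.27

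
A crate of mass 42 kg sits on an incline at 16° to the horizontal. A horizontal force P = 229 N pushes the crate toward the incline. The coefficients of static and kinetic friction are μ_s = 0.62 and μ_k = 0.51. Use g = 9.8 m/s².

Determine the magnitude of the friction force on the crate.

The horizontal push has a component P sin θ into the surface, so N = m g cos θ + P sin θ = 395.7 + 63.12 = 458.8 N.
Parallel to the incline: P cos θ − m g sin θ = 220.1 − 113.5 = 106.7 N; the friction needed to balance this is 106.7 N acting down the slope.
The limit of static friction is μ_s N = 284.4 N.
|f_req| = 106.7 ≤ 284.4 N → the crate is in equilibrium; friction equals the required value.

f ≈ 107 N (down the incline)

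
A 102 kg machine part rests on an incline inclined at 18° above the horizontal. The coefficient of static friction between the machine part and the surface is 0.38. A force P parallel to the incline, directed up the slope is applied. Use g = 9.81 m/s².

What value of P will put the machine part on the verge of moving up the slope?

At impending motion up the slope, friction acts down-slope at its limit: f = μ_s N.
P is parallel to the surface, so N = m g cos θ = 952 N.
Along the incline: P = m g sin θ + μ_s N = 309 + 0.38×952 = 671 N.

P ≈ 671 N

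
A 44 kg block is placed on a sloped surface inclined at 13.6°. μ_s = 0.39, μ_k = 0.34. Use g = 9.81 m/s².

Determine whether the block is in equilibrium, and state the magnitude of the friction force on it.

f ≈ 101 N

N = m g cos θ = 420 N.
Down-slope weight component: m g sin θ = 101 N.
μ_s N = 164 N.
101 ≤ 164 N, so it stays put; friction = 101 N.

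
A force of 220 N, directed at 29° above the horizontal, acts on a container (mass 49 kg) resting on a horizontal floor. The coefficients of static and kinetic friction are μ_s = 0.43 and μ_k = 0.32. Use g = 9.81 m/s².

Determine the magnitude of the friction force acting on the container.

N = m g − P sin α = 480.7 − 220×sin 29° = 374 N.
Horizontally, friction must balance P cos α = 192.4 N.
μ_s N = 0.43 × 374 = 160.8 N.
192.4 > 160.8 N → the container slides; f = μ_k N = 0.32×374 = 120 N.

f ≈ 120 N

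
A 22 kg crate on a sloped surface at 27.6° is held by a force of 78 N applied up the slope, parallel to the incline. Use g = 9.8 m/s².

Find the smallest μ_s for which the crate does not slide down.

N = m g cos θ = 191.1 N.
Friction must make up the shortfall along the incline: f = m g sin θ − P = 99.89 − 78 = 21.89 N.
At the threshold f = μ_s N, so μ_s,min = 21.89/191.1 = 0.115.

μ_s,min ≈ 0.115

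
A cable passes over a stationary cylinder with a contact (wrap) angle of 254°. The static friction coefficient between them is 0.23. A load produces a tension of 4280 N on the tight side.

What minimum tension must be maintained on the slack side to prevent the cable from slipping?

T_min ≈ 1540 N

Capstan equation at impending slip: T_tight/T_slack = e^{μβ}.
β = 254° = 4.433 rad; e^{μβ} = e^{0.23×4.433} = 2.772.
T_slack = T_tight / e^{μβ} = 4280 / 2.772 = 1540 N.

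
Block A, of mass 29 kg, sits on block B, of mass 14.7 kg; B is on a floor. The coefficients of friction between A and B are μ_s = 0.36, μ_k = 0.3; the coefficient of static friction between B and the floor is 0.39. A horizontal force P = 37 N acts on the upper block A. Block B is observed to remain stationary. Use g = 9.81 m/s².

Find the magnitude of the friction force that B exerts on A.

Between the blocks, N₁ = m_A g = 284.5 N.
Maximum static friction on A from B: μ_s N₁ = 0.36×284.5 = 102.4 N.
P = 37 N is within that limit, so A and B move together (both at rest); the A–B friction is simply f₁ = P = 37 N.
By Newton's third law B feels 37 N forward from A. With B stationary, the floor's static friction on B balances it: f₂ = 37 N (well within μ_s(m_A+m_B)g = 167.2 N).

f ≈ 37 N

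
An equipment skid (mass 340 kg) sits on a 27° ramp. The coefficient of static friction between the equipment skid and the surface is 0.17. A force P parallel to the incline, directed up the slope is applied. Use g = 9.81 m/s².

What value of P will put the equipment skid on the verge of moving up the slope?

At impending motion up the slope, friction acts down-slope at its limit: f = μ_s N.
P is parallel to the surface, so N = m g cos θ = 2970 N.
Along the incline: P = m g sin θ + μ_s N = 1510 + 0.17×2970 = 2020 N.

P ≈ 2020 N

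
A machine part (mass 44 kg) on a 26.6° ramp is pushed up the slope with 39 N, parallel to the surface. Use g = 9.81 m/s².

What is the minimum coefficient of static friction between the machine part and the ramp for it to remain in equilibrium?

μ_s,min ≈ 0.4

N = m g cos θ = 386 N.
Friction must make up the shortfall along the incline: f = m g sin θ − P = 193.3 − 39 = 154.3 N.
At the threshold f = μ_s N, so μ_s,min = 154.3/386 = 0.4.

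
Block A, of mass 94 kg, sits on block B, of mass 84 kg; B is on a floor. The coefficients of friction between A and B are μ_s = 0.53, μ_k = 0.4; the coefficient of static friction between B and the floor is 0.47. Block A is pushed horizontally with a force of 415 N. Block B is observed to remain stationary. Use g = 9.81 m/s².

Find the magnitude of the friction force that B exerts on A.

f ≈ 415 N

Normal force at the A–B interface: N₁ = m_A g = 922.1 N.
Maximum static friction on A from B: μ_s N₁ = 0.53×922.1 = 488.7 N.
P = 415 N is within that limit, so A and B move together (both at rest); the A–B friction is simply f₁ = P = 415 N.
By Newton's third law B feels 415 N forward from A. With B stationary, the floor's static friction on B balances it: f₂ = 415 N (well within μ_s(m_A+m_B)g = 820.7 N).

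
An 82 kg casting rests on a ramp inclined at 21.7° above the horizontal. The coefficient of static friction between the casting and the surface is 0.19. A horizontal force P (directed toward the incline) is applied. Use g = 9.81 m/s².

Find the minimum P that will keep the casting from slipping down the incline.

P_min ≈ 156 N

The casting tends to slide down (tan θ > μ_s), so at the point of impending slip friction acts up-slope at its limit: f = μ_s N.
Perpendicular to the incline: N = m g cos θ + P sin θ.
Along the incline: P cos θ + μ_s N = m g sin θ, i.e. P cos θ + μ_s (m g cos θ + P sin θ) = m g sin θ.
Solving, P (cos θ + μ_s sin θ) = m g (sin θ − μ_s cos θ), so P = 804×0.1932/0.9994 = 156 N.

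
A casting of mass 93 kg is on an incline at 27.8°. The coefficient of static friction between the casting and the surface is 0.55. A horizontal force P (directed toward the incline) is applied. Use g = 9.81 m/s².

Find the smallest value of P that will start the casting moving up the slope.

P ≈ 1380 N

At impending motion up the slope, friction acts down-slope at its limit: f = μ_s N.
Perpendicular to the incline: N = m g cos θ + P sin θ.
Along the incline: P cos θ = m g sin θ + μ_s N = m g sin θ + μ_s (m g cos θ + P sin θ).
Solving, P (cos θ − μ_s sin θ) = m g (sin θ + μ_s cos θ), so P = 93×9.81×(sin 27.8° + 0.55 cos 27.8°)/(cos 27.8° − 0.55 sin 27.8°) = 912×0.9529/0.6281 = 1380 N.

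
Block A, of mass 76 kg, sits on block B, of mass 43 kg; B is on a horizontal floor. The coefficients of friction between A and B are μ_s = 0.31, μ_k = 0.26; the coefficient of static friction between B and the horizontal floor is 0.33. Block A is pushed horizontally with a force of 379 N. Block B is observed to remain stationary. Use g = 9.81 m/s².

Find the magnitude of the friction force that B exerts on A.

f ≈ 194 N

The normal force B exerts on A is simply A's weight, N₁ = 745.6 N.
So the A–B interface can sustain at most μ_s N₁ = 231.1 N of static friction.
P = 379 N exceeds that limit, so A slips over B and the interface friction becomes kinetic: f₁ = μ_k N₁ = 0.26×745.6 = 194 N.
By Newton's third law B feels 194 N forward from A. With B stationary, the floor's static friction on B balances it: f₂ = 194 N (well within μ_s(m_A+m_B)g = 385.2 N).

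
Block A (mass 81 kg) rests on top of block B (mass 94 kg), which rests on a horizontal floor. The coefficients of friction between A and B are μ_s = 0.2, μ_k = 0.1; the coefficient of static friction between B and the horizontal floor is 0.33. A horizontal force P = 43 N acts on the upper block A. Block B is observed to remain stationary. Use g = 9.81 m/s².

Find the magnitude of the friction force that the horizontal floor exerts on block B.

f ≈ 43 N

Between the blocks, N₁ = m_A g = 794.6 N.
So the A–B interface can sustain at most μ_s N₁ = 158.9 N of static friction.
P = 43 N is within that limit, so A and B move together (both at rest); the A–B friction is simply f₁ = P = 43 N.
B experiences an equal 43 N forward from A (third law). B is in equilibrium, so the floor supplies f₂ = 43 N of static friction (limit μ_s(m_A+m_B)g = 566.5 N, not exceeded).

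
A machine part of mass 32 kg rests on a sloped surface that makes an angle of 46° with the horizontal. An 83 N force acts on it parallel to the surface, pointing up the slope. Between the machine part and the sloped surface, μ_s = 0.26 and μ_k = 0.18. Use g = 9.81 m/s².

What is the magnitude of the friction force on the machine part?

Normal force: N = m g cos θ = 32 × 9.81 × cos 46° = 218.1 N.
Parallel to the incline, ΣF = 0 gives f = m g sin θ − P = 225.8 − 83 = 142.8 N (up-slope positive).
Static friction can supply at most μ_s N = 56.7 N.
Since |142.8| > 56.7 N, static friction cannot hold it; the machine part slides down the incline and kinetic friction applies: f = μ_k N = 0.18 × 218.1 = 39.3 N.

f ≈ 39.3 N (up the incline)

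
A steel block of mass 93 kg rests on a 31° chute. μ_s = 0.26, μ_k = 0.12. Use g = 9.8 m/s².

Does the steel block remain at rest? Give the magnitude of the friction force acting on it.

N = m g cos θ = 781 N.
Down-slope weight component: m g sin θ = 469 N.
μ_s N = 203 N.
469 > 203 N, so it slides; kinetic friction f = μ_k N = 0.12×781 = 93.7 N.

f ≈ 93.7 N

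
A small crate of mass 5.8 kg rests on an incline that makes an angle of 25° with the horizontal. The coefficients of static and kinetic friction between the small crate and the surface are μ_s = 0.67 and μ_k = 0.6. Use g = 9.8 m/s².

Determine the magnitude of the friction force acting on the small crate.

f ≈ 24 N (up the incline)

Perpendicular to the surface, N = m g cos θ = 5.8·9.8·cos 25° = 51.51 N.
Along the slope the weight component is m g sin θ = 24.02 N; friction must supply exactly this, acting up-slope.
The static-friction ceiling is μ_s N = 0.67 × 51.51 = 34.51 N.
Since |24.02| ≤ 34.51 N, static friction is sufficient; f equals the required value, not μ_s N.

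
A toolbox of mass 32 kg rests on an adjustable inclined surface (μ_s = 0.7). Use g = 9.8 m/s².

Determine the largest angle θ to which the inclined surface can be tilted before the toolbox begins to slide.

At the slip threshold, m g sin θ = μ_s · m g cos θ, so tan θ = μ_s.
θ_max = arctan(0.7) = 35°.

θ_max ≈ 35°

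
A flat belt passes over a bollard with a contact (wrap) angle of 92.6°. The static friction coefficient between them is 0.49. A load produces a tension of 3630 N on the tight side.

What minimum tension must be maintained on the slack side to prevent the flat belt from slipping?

T_min ≈ 1640 N

Capstan equation at impending slip: T_tight/T_slack = e^{μβ}.
β = 92.6° = 1.616 rad; e^{μβ} = e^{0.49×1.616} = 2.208.
T_slack = T_tight / e^{μβ} = 3630 / 2.208 = 1640 N.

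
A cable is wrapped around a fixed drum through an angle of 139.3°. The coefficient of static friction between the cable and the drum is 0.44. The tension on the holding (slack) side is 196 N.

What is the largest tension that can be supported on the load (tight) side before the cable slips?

At impending slip the capstan equation gives T₂/T₁ = e^{μβ} with β in radians.
β = 139.3° × π/180 = 2.431 rad.
e^{μβ} = e^{0.44×2.431} = 2.915.
T₂ = T₁ · e^{μβ} = 196 × 2.915 = 571 N.

T_max ≈ 571 N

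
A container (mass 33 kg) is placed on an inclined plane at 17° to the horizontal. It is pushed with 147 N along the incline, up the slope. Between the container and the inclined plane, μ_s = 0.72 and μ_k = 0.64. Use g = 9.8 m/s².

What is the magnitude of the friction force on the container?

f ≈ 52.4 N (down the incline)

Normal force: N = m g cos θ = 33 × 9.8 × cos 17° = 309.3 N.
Parallel to the incline, ΣF = 0 gives f = m g sin θ − P = 94.55 − 147 = -52.45 N (up-slope positive).
Maximum static friction available: μ_s N = 0.72 × 309.3 = 222.7 N.
Since |-52.45| ≤ 222.7 N, the container remains in static equilibrium and friction takes exactly the required value.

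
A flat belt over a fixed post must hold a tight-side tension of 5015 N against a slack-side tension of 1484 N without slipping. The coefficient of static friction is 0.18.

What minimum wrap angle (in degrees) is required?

β_min ≈ 388°

T₂/T₁ = e^{μβ} → β = ln(T₂/T₁)/μ.
β = ln(5015/1484)/0.18 = 1.218/0.18 = 6.765 rad.
In degrees: β = 6.765 × 180/π = 388°.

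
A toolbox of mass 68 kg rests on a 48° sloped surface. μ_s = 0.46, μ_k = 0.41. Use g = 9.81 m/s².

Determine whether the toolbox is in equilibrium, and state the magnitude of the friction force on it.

N = m g cos θ = 446 N.
Down-slope weight component: m g sin θ = 496 N.
μ_s N = 205 N.
496 > 205 N, so it slides; kinetic friction f = μ_k N = 0.41×446 = 183 N.

f ≈ 183 N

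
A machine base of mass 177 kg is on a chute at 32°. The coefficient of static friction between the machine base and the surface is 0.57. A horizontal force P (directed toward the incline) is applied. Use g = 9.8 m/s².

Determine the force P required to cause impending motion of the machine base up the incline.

At impending motion up the slope, friction acts down-slope at its limit: f = μ_s N.
Perpendicular to the incline: N = m g cos θ + P sin θ.
Along the incline: P cos θ = m g sin θ + μ_s N = m g sin θ + μ_s (m g cos θ + P sin θ).
Solving, P (cos θ − μ_s sin θ) = m g (sin θ + μ_s cos θ), so P = 177×9.8×(sin 32° + 0.57 cos 32°)/(cos 32° − 0.57 sin 32°) = 1730×1.013/0.546 = 3220 N.

P ≈ 3220 N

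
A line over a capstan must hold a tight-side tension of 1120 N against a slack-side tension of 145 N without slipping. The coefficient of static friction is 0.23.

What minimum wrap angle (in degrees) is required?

β_min ≈ 509°

T₂/T₁ = e^{μβ} → β = ln(T₂/T₁)/μ.
β = ln(1120/145)/0.23 = 2.044/0.23 = 8.888 rad.
In degrees: β = 8.888 × 180/π = 509°.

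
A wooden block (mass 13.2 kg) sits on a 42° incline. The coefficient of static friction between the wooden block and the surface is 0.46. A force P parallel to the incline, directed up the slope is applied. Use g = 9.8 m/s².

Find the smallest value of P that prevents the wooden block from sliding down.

The wooden block tends to slide down (tan θ > μ_s), so at the point of impending slip friction acts up-slope at its limit: f = μ_s N.
P is parallel to the surface, so N = m g cos θ = 96.1 N.
Along the incline: P + μ_s N = m g sin θ, so P = 86.6 − 0.46×96.1 = 42.3 N.

P_min ≈ 42.3 N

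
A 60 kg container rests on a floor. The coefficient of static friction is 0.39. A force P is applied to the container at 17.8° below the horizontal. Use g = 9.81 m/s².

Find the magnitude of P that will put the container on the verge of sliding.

P ≈ 276 N

N = m g + P sin α (the push presses the container into the floor).
At impending slip, P cos α = μ_s N = μ_s (m g + P sin α).
Solving: P (cos α − μ_s sin α) = μ_s m g → P = 0.39×589/(cos 17.8° − 0.39 sin 17.8°) = 230/0.8329 = 276 N.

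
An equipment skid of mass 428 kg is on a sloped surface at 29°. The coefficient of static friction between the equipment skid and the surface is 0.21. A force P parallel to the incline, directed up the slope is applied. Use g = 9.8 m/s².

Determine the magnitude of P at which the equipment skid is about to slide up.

P ≈ 2800 N

At impending motion up the slope, friction acts down-slope at its limit: f = μ_s N.
P is parallel to the surface, so N = m g cos θ = 3670 N.
Along the incline: P = m g sin θ + μ_s N = 2030 + 0.21×3670 = 2800 N.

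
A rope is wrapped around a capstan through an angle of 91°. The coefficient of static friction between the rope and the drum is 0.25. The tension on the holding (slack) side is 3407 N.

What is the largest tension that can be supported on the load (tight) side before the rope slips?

At impending slip the capstan equation gives T₂/T₁ = e^{μβ} with β in radians.
β = 91° × π/180 = 1.588 rad.
e^{μβ} = e^{0.25×1.588} = 1.487.
T₂ = T₁ · e^{μβ} = 3407 × 1.487 = 5070 N.

T_max ≈ 5070 N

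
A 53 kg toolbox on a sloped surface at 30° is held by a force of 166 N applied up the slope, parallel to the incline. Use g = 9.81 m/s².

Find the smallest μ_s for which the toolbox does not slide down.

μ_s,min ≈ 0.209

N = m g cos θ = 450.3 N.
Friction must make up the shortfall along the incline: f = m g sin θ − P = 260 − 166 = 93.96 N.
At the threshold f = μ_s N, so μ_s,min = 93.96/450.3 = 0.209.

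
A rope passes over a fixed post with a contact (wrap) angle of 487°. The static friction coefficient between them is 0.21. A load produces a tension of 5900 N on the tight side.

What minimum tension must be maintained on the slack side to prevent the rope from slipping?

T_min ≈ 990 N

Capstan equation at impending slip: T_tight/T_slack = e^{μβ}.
β = 487° = 8.5 rad; e^{μβ} = e^{0.21×8.5} = 5.959.
T_slack = T_tight / e^{μβ} = 5900 / 5.959 = 990 N.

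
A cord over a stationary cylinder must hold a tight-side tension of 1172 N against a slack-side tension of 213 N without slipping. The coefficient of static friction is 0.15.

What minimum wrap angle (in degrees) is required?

β_min ≈ 651°

T₂/T₁ = e^{μβ} → β = ln(T₂/T₁)/μ.
β = ln(1172/213)/0.15 = 1.705/0.15 = 11.37 rad.
In degrees: β = 11.37 × 180/π = 651°.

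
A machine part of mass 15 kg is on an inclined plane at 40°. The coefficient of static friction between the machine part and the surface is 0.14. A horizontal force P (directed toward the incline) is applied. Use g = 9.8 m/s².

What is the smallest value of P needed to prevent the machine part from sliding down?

The machine part tends to slide down (tan θ > μ_s), so at the point of impending slip friction acts up-slope at its limit: f = μ_s N.
Perpendicular to the incline: N = m g cos θ + P sin θ.
Along the incline: P cos θ + μ_s N = m g sin θ, i.e. P cos θ + μ_s (m g cos θ + P sin θ) = m g sin θ.
Solving, P (cos θ + μ_s sin θ) = m g (sin θ − μ_s cos θ), so P = 147×0.5355/0.856 = 92 N.

P_min ≈ 92 N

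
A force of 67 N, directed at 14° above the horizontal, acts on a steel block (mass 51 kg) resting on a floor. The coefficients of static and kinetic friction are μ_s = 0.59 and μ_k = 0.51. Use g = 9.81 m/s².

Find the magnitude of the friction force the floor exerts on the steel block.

f ≈ 65 N

N = m g − P sin α = 500.3 − 67×sin 14° = 484.1 N.
Horizontally, friction must balance P cos α = 65.01 N.
μ_s N = 0.59 × 484.1 = 285.6 N.
Since 65.01 N does not exceed the limit, the steel block stays at rest and f = 65 N.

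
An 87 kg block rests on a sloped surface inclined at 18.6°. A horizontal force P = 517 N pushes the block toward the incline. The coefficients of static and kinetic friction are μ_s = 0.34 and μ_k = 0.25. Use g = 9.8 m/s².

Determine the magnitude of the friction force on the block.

f ≈ 218 N (down the incline)

The horizontal push has a component P sin θ into the surface, so N = m g cos θ + P sin θ = 808.1 + 164.9 = 973 N.
Along the incline, the net driving force (taking up-slope positive) is P cos θ − m g sin θ = 490 − 271.9 = 218.1 N, so equilibrium requires friction f = -218.1 N (down-slope).
The limit of static friction is μ_s N = 330.8 N.
Since 218.1 N is within the 330.8 N limit, the block stays put and friction is exactly 218 N.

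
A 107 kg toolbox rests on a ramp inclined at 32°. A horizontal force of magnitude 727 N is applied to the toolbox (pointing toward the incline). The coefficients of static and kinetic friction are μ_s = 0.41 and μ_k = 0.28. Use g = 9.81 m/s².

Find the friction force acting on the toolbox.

f ≈ 60.3 N (down the incline)

Normal direction: N = m g cos θ + P sin θ = 1275 N.
Parallel to the incline: P cos θ − m g sin θ = 616.5 − 556.2 = 60.29 N; the friction needed to balance this is 60.29 N acting down the slope.
The limit of static friction is μ_s N = 522.9 N.
|f_req| = 60.29 ≤ 522.9 N → the toolbox is in equilibrium; friction equals the required value.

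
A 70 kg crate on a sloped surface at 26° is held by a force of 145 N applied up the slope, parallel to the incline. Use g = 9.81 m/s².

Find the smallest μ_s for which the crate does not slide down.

μ_s,min ≈ 0.253

N = m g cos θ = 617.2 N.
Friction must make up the shortfall along the incline: f = m g sin θ − P = 301 − 145 = 156 N.
At the threshold f = μ_s N, so μ_s,min = 156/617.2 = 0.253.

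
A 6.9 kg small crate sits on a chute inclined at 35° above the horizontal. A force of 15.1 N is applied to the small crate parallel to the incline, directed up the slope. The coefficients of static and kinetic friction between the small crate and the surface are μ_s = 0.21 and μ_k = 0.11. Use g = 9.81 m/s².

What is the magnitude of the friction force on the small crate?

f ≈ 6.1 N (up the incline)

Normal force: N = m g cos θ = 6.9 × 9.81 × cos 35° = 55.45 N.
The friction needed for equilibrium is m g sin θ − P = 38.82 − 15.1 = 23.72 N, measured positive up-slope.
Static friction can supply at most μ_s N = 11.64 N.
|23.72| exceeds 11.64 N, so the small crate slips down-slope; friction is kinetic, f = μ_k N = 0.11×55.45 = 6.1 N.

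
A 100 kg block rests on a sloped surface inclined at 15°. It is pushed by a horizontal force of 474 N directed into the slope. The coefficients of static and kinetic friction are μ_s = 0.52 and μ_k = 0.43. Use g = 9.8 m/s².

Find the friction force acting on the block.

f ≈ 204 N (down the incline)

The horizontal push has a component P sin θ into the surface, so N = m g cos θ + P sin θ = 946.6 + 122.7 = 1069 N.
Along the incline, the net driving force (taking up-slope positive) is P cos θ − m g sin θ = 457.8 − 253.6 = 204.2 N, so equilibrium requires friction f = -204.2 N (down-slope).
Maximum static friction: μ_s N = 0.52 × 1069 = 556 N.
|f_req| = 204.2 ≤ 556 N → the block is in equilibrium; friction equals the required value.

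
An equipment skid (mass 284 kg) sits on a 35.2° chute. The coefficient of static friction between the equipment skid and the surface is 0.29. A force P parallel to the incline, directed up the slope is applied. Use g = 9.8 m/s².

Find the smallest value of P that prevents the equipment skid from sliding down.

The equipment skid tends to slide down (tan θ > μ_s), so at the point of impending slip friction acts up-slope at its limit: f = μ_s N.
P is parallel to the surface, so N = m g cos θ = 2270 N.
Along the incline: P + μ_s N = m g sin θ, so P = 1600 − 0.29×2270 = 945 N.

P_min ≈ 945 N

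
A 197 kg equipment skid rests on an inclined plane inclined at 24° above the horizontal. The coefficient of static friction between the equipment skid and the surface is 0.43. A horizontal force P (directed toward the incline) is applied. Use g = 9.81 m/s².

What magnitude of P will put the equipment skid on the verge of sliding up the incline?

P ≈ 2090 N

At impending motion up the slope, friction acts down-slope at its limit: f = μ_s N.
Perpendicular to the incline: N = m g cos θ + P sin θ.
Along the incline: P cos θ = m g sin θ + μ_s N = m g sin θ + μ_s (m g cos θ + P sin θ).
Solving, P (cos θ − μ_s sin θ) = m g (sin θ + μ_s cos θ), so P = 197×9.81×(sin 24° + 0.43 cos 24°)/(cos 24° − 0.43 sin 24°) = 1930×0.7996/0.7386 = 2090 N.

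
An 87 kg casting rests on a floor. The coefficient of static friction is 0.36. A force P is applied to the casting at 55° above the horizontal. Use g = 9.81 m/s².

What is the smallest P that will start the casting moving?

P ≈ 354 N

N = m g − P sin α (the pull lifts the casting).
At impending slip, P cos α = μ_s N = μ_s (m g − P sin α).
Solving: P (cos α + μ_s sin α) = μ_s m g → P = 0.36×853/(cos 55° + 0.36 sin 55°) = 307/0.8685 = 354 N.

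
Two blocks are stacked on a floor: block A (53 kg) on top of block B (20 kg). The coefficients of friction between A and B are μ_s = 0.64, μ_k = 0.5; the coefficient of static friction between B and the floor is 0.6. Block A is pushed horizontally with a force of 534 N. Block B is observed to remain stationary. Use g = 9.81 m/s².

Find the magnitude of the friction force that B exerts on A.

Between the blocks, N₁ = m_A g = 519.9 N.
Maximum static friction on A from B: μ_s N₁ = 0.64×519.9 = 332.8 N.
Since P = 534 N > 332.8 N, A slides on B; the A–B friction is kinetic: f₁ = μ_k N₁ = 0.5×519.9 = 260 N.
By Newton's third law B feels 260 N forward from A. With B stationary, the floor's static friction on B balances it: f₂ = 260 N (well within μ_s(m_A+m_B)g = 429.7 N).

f ≈ 260 N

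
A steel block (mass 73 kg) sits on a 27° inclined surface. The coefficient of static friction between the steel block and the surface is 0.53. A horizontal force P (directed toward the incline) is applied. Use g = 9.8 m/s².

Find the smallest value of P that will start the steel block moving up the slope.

At impending motion up the slope, friction acts down-slope at its limit: f = μ_s N.
Perpendicular to the incline: N = m g cos θ + P sin θ.
Along the incline: P cos θ = m g sin θ + μ_s N = m g sin θ + μ_s (m g cos θ + P sin θ).
Solving, P (cos θ − μ_s sin θ) = m g (sin θ + μ_s cos θ), so P = 73×9.8×(sin 27° + 0.53 cos 27°)/(cos 27° − 0.53 sin 27°) = 715×0.9262/0.6504 = 1020 N.

P ≈ 1020 N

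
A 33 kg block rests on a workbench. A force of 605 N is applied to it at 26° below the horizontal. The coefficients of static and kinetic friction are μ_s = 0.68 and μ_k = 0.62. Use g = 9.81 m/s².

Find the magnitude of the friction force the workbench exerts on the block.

N = m g + P sin α = 323.7 + 605×sin 26° = 588.9 N.
The horizontal driving force is P cos α = 543.8 N, so equilibrium needs friction f = 543.8 N.
μ_s N = 0.68 × 588.9 = 400.5 N.
The required friction exceeds μ_s N, so the block moves and f = μ_k N = 365 N.

f ≈ 365 N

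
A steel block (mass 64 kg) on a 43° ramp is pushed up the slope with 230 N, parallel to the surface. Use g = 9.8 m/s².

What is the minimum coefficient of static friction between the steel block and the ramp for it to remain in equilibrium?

μ_s,min ≈ 0.431

N = m g cos θ = 458.7 N.
Friction must make up the shortfall along the incline: f = m g sin θ − P = 427.7 − 230 = 197.7 N.
At the threshold f = μ_s N, so μ_s,min = 197.7/458.7 = 0.431.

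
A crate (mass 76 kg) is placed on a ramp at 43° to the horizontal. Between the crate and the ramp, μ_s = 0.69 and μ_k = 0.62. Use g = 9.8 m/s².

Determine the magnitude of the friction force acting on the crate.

The normal reaction is N = m g cos θ = 544.7 N.
Along the slope the weight component is m g sin θ = 508 N; friction must supply exactly this, acting up-slope.
The static-friction ceiling is μ_s N = 0.69 × 544.7 = 375.9 N.
Since |508| > 375.9 N, static friction cannot hold it; the crate slides down the incline and kinetic friction applies: f = μ_k N = 0.62 × 544.7 = 338 N.

f ≈ 338 N (up the incline)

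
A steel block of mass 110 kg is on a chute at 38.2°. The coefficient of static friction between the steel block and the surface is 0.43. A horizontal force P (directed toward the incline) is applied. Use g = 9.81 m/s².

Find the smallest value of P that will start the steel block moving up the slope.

At impending motion up the slope, friction acts down-slope at its limit: f = μ_s N.
Perpendicular to the incline: N = m g cos θ + P sin θ.
Along the incline: P cos θ = m g sin θ + μ_s N = m g sin θ + μ_s (m g cos θ + P sin θ).
Solving, P (cos θ − μ_s sin θ) = m g (sin θ + μ_s cos θ), so P = 110×9.81×(sin 38.2° + 0.43 cos 38.2°)/(cos 38.2° − 0.43 sin 38.2°) = 1080×0.9563/0.5199 = 1980 N.

P ≈ 1980 N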